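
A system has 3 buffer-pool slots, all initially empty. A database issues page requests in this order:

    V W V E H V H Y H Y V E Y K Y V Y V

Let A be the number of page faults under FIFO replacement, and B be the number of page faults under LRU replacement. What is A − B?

2

Under FIFO: F F . F F F . F . . . F . F . F F . → 10 faults.
Under LRU: F F . F F . . F . . . F . F . F . . → 8 faults.
A − B = 10 − 8 = 2.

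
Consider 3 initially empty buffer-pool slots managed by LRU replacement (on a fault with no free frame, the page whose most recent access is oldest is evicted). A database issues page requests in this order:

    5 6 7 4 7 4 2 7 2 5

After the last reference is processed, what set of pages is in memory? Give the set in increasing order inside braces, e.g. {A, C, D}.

5: fault, frames [5]
6: fault, frames [5, 6]
7: fault, frames [5, 6, 7]
4: fault, evict 5, frames [6, 7, 4]
7: hit
4: hit
2: fault, evict 6, frames [7, 4, 2]
7: hit
2: hit
5: fault, evict 4, frames [7, 2, 5]

{2, 5, 7}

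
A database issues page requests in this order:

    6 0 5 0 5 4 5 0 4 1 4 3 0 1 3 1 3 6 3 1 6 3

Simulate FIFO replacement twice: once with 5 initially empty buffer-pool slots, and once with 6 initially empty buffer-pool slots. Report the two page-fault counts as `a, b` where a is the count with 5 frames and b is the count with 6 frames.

5 frames: F F F . . F . . . F . F . . . . . F . . . . → 7 faults.
6 frames: F F F . . F . . . F . F . . . . . . . . . . → 6 faults.
6 < 7: adding a frame reduced faults, as is typical.

7, 6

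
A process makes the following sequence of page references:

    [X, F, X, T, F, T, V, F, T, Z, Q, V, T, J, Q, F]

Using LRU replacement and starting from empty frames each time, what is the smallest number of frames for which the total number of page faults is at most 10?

f=1: 16 faults
f=2: 14 faults
f=3: 11 faults
f=4: 9 faults
f=5: 8 faults
f=6: 7 faults
f=7: 7 faults
Smallest f with faults ≤ 10 is 4.

4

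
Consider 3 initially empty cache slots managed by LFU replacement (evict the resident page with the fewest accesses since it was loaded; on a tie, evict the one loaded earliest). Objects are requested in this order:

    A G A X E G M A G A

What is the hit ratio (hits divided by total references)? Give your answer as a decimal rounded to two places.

A → miss, frames {A}
G → miss, frames {A,G}
A → hit
X → miss, frames {A,G,X}
E → miss, evict G, frames {A,X,E}
G → miss, evict X, frames {A,E,G}
M → miss, evict E, frames {A,G,M}
A → hit
G → hit
A → hit
Hits: 4 of 10 references → 4/10 = 0.4000.

0.40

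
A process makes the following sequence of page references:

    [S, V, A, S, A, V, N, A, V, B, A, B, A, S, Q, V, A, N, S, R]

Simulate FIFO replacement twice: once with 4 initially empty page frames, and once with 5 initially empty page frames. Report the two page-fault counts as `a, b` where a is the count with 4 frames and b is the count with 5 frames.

12, 8

4 frames: F F F . . . F . . F . . . F F F F F F F → 12 faults.
5 frames: F F F . . . F . . F . . . . F . . . F F → 8 faults.
8 < 12: adding a frame reduced faults, as is typical.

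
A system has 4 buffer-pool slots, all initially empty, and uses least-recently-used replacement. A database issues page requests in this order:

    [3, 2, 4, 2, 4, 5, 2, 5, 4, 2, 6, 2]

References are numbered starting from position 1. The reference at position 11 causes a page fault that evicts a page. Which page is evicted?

pos 1: 3: miss, frames {3}
pos 2: 2: miss, frames {3,2}
pos 3: 4: miss, frames {3,2,4}
pos 4: 2: hit
pos 5: 4: hit
pos 6: 5: miss, frames {3,2,4,5}
pos 7: 2: hit
pos 8: 5: hit
pos 9: 4: hit
pos 10: 2: hit
pos 11: 6: miss, evict 3, frames {5,4,2,6}
At position 11, page 3 is evicted.

3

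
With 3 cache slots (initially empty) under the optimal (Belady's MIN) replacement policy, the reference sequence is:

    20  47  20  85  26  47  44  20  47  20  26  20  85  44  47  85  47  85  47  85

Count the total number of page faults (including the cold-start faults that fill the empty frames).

20 → fault, frames [20]
47 → fault, frames [20, 47]
20 → hit
85 → fault, frames [20, 47, 85]
26 → fault, evict 85, frames [20, 47, 26]
47 → hit
44 → fault, evict 26, frames [20, 47, 44]
20 → hit
47 → hit
20 → hit
26 → fault, evict 47, frames [20, 44, 26]
20 → hit
85 → fault, evict 26, frames [20, 44, 85]
44 → hit
47 → fault, evict 44, frames [20, 85, 47]
85 → hit
47 → hit
85 → hit
47 → hit
85 → hit
Page faults: 8.

8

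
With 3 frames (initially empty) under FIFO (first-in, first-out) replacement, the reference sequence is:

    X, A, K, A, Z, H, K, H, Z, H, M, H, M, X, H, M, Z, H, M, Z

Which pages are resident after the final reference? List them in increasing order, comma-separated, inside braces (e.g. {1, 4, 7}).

{H, M, Z}

X → fault, frames (X)
A → fault, frames (X A)
K → fault, frames (X A K)
A → hit
Z → fault, evict X, frames (A K Z)
H → fault, evict A, frames (K Z H)
K → hit
H → hit
Z → hit
H → hit
M → fault, evict K, frames (Z H M)
H → hit
M → hit
X → fault, evict Z, frames (H M X)
H → hit
M → hit
Z → fault, evict H, frames (M X Z)
H → fault, evict M, frames (X Z H)
M → fault, evict X, frames (Z H M)
Z → hit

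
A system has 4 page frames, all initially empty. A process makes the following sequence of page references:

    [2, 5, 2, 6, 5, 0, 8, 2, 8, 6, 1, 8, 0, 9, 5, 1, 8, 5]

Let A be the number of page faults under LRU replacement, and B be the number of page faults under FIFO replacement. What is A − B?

Under LRU: F F . F . F F F . F F . F F F F F . → 13 faults.
Under FIFO: F F . F . F F F . . F . . F F . F . → 10 faults.
A − B = 13 − 10 = 3.

3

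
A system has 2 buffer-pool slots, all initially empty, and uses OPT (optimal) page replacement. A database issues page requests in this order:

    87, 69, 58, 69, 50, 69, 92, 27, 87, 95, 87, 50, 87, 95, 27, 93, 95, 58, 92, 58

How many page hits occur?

6

87 -> miss, frames [87]
69 -> miss, frames [87, 69]
58 -> miss, evict 87, frames [69, 58]
69 -> hit
50 -> miss, evict 58, frames [69, 50]
69 -> hit
92 -> miss, evict 69, frames [50, 92]
27 -> miss, evict 92, frames [50, 27]
87 -> miss, evict 27, frames [50, 87]
95 -> miss, evict 50, frames [87, 95]
87 -> hit
50 -> miss, evict 95, frames [87, 50]
87 -> hit
95 -> miss, evict 50, frames [87, 95]
27 -> miss, evict 87, frames [95, 27]
93 -> miss, evict 27, frames [95, 93]
95 -> hit
58 -> miss, evict 93, frames [95, 58]
92 -> miss, evict 95, frames [58, 92]
58 -> hit
Hits: 6.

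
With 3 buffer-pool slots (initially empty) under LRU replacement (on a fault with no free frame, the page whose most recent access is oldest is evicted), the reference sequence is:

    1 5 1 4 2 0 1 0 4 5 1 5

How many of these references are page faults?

1 → fault, frames {1}
5 → fault, frames {1,5}
1 → hit
4 → fault, frames {5,1,4}
2 → fault, evict 5, frames {1,4,2}
0 → fault, evict 1, frames {4,2,0}
1 → fault, evict 4, frames {2,0,1}
0 → hit
4 → fault, evict 2, frames {1,0,4}
5 → fault, evict 1, frames {0,4,5}
1 → fault, evict 0, frames {4,5,1}
5 → hit
Page faults: 9.

9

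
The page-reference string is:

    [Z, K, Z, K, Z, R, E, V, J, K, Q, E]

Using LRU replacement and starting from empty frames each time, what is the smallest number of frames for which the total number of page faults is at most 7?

f=1: 12 faults
f=2: 9 faults
f=3: 9 faults
f=4: 9 faults
f=5: 8 faults
f=6: 7 faults
f=7: 7 faults
Smallest f with faults ≤ 7 is 6.

6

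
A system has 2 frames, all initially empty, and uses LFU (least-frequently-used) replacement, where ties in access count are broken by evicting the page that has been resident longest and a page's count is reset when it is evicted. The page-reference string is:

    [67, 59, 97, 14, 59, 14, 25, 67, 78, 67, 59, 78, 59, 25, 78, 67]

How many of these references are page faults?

15

67: fault, frames {67}
59: fault, frames {67,59}
97: fault, evict 67, frames {59,97}
14: fault, evict 59, frames {97,14}
59: fault, evict 97, frames {14,59}
14: hit
25: fault, evict 59, frames {14,25}
67: fault, evict 25, frames {14,67}
78: fault, evict 67, frames {14,78}
67: fault, evict 78, frames {14,67}
59: fault, evict 67, frames {14,59}
78: fault, evict 59, frames {14,78}
59: fault, evict 78, frames {14,59}
25: fault, evict 59, frames {14,25}
78: fault, evict 25, frames {14,78}
67: fault, evict 78, frames {14,67}
Page faults: 15.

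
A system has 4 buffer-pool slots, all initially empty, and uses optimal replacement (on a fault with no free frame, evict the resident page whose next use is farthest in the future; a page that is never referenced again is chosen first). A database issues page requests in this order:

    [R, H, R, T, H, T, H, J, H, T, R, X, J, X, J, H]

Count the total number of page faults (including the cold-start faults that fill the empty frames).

5

R → fault, frames (R)
H → fault, frames (R H)
R → hit
T → fault, frames (R H T)
H → hit
T → hit
H → hit
J → fault, frames (R H T J)
H → hit
T → hit
R → hit
X → fault, evict T, frames (R H J X)
J → hit
X → hit
J → hit
H → hit
Page faults: 5.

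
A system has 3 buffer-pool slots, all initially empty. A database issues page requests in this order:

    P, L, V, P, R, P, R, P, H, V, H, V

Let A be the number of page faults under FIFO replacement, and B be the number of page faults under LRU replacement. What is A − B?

1

Under FIFO: F F F . F F . . F F . . → 7 faults.
Under LRU: F F F . F . . . F F . . → 6 faults.
A − B = 7 − 6 = 1.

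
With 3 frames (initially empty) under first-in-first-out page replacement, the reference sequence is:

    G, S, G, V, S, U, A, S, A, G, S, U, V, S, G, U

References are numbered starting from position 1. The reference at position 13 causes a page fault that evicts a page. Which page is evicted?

S

pos 1: G → miss, frames {G}
pos 2: S → miss, frames {G,S}
pos 3: G → hit
pos 4: V → miss, frames {G,S,V}
pos 5: S → hit
pos 6: U → miss, evict G, frames {S,V,U}
pos 7: A → miss, evict S, frames {V,U,A}
pos 8: S → miss, evict V, frames {U,A,S}
pos 9: A → hit
pos 10: G → miss, evict U, frames {A,S,G}
pos 11: S → hit
pos 12: U → miss, evict A, frames {S,G,U}
pos 13: V → miss, evict S, frames {G,U,V}
At position 13, page S is evicted.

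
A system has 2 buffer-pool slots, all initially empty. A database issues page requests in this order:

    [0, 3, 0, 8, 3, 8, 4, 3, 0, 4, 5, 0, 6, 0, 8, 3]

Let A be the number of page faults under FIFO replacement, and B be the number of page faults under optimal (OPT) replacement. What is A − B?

Under FIFO: F F . F . . F F F F F F F . F F → 12 faults.
Under OPT: F F . F . . F . F . F . F . F F → 9 faults.
A − B = 12 − 9 = 3.

3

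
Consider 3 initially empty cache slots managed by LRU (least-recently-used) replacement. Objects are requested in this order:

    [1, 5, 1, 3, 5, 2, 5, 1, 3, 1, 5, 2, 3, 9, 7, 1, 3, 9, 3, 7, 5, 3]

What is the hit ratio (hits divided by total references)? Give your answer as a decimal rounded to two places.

0.32

1: fault, frames [1]
5: fault, frames [1, 5]
1: hit
3: fault, frames [5, 1, 3]
5: hit
2: fault, evict 1, frames [3, 5, 2]
5: hit
1: fault, evict 3, frames [2, 5, 1]
3: fault, evict 2, frames [5, 1, 3]
1: hit
5: hit
2: fault, evict 3, frames [1, 5, 2]
3: fault, evict 1, frames [5, 2, 3]
9: fault, evict 5, frames [2, 3, 9]
7: fault, evict 2, frames [3, 9, 7]
1: fault, evict 3, frames [9, 7, 1]
3: fault, evict 9, frames [7, 1, 3]
9: fault, evict 7, frames [1, 3, 9]
3: hit
7: fault, evict 1, frames [9, 3, 7]
5: fault, evict 9, frames [3, 7, 5]
3: hit
Hits: 7 of 22 references → 7/22 = 0.3182.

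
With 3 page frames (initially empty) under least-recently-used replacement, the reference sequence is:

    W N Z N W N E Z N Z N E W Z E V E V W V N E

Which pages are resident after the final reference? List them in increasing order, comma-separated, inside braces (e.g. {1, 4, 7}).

W: fault, frames (W)
N: fault, frames (W N)
Z: fault, frames (W N Z)
N: hit
W: hit
N: hit
E: fault, evict Z, frames (W N E)
Z: fault, evict W, frames (N E Z)
N: hit
Z: hit
N: hit
E: hit
W: fault, evict Z, frames (N E W)
Z: fault, evict N, frames (E W Z)
E: hit
V: fault, evict W, frames (Z E V)
E: hit
V: hit
W: fault, evict Z, frames (E V W)
V: hit
N: fault, evict E, frames (W V N)
E: fault, evict W, frames (V N E)

{E, N, V}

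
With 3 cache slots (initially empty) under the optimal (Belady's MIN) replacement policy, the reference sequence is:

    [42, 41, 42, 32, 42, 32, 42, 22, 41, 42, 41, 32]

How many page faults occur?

42 → miss, frames {42}
41 → miss, frames {42,41}
42 → hit
32 → miss, frames {42,41,32}
42 → hit
32 → hit
42 → hit
22 → miss, evict 32, frames {42,41,22}
41 → hit
42 → hit
41 → hit
32 → miss, evict 22, frames {42,41,32}
Page faults: 5.

5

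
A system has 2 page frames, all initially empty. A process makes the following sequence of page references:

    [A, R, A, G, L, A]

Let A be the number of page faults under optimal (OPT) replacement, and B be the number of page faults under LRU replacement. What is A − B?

Under OPT: F F . F F . → 4 faults.
Under LRU: F F . F F F → 5 faults.
A − B = 4 − 5 = -1.

-1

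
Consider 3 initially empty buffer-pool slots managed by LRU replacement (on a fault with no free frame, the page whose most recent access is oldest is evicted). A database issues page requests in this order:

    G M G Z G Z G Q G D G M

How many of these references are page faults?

6

G -> miss, frames {G}
M -> miss, frames {G,M}
G -> hit
Z -> miss, frames {M,G,Z}
G -> hit
Z -> hit
G -> hit
Q -> miss, evict M, frames {Z,G,Q}
G -> hit
D -> miss, evict Z, frames {Q,G,D}
G -> hit
M -> miss, evict Q, frames {D,G,M}
Page faults: 6.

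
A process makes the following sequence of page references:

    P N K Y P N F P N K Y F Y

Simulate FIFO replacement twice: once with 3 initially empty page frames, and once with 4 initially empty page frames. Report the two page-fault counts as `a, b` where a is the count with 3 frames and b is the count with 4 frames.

3 frames: F F F F F F F . . F F . . → 9 faults.
4 frames: F F F F . . F F F F F F . → 10 faults.
10 > 9: adding a frame increased faults — Belady's anomaly.

9, 10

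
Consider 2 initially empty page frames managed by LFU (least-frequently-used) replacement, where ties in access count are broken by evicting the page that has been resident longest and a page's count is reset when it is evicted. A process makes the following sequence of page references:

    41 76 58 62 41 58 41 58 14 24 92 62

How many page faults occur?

10

41: miss, frames [41]
76: miss, frames [41, 76]
58: miss, evict 41, frames [76, 58]
62: miss, evict 76, frames [58, 62]
41: miss, evict 58, frames [62, 41]
58: miss, evict 62, frames [41, 58]
41: hit
58: hit
14: miss, evict 41, frames [58, 14]
24: miss, evict 14, frames [58, 24]
92: miss, evict 24, frames [58, 92]
62: miss, evict 92, frames [58, 62]
Page faults: 10.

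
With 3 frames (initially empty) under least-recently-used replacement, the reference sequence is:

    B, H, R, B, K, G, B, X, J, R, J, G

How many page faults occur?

B → miss, frames {B}
H → miss, frames {B,H}
R → miss, frames {B,H,R}
B → hit
K → miss, evict H, frames {R,B,K}
G → miss, evict R, frames {B,K,G}
B → hit
X → miss, evict K, frames {G,B,X}
J → miss, evict G, frames {B,X,J}
R → miss, evict B, frames {X,J,R}
J → hit
G → miss, evict X, frames {R,J,G}
Page faults: 9.

9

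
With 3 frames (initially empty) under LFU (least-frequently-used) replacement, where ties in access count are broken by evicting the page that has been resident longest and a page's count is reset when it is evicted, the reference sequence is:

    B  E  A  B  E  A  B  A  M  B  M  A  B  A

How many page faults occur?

4

B: miss, frames {B}
E: miss, frames {B,E}
A: miss, frames {B,E,A}
B: hit
E: hit
A: hit
B: hit
A: hit
M: miss, evict E, frames {B,A,M}
B: hit
M: hit
A: hit
B: hit
A: hit
Page faults: 4.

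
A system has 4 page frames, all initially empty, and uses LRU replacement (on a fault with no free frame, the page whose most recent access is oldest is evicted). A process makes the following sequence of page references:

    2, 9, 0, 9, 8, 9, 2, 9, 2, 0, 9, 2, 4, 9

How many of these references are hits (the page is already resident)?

2: fault, frames (2)
9: fault, frames (2 9)
0: fault, frames (2 9 0)
9: hit
8: fault, frames (2 0 9 8)
9: hit
2: hit
9: hit
2: hit
0: hit
9: hit
2: hit
4: fault, evict 8, frames (0 9 2 4)
9: hit
Hits: 9.

9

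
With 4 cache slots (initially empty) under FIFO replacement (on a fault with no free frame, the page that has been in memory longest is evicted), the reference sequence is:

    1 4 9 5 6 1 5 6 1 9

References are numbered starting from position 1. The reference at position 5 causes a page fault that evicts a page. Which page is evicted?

pos 1: 1 -> fault, frames [1]
pos 2: 4 -> fault, frames [1, 4]
pos 3: 9 -> fault, frames [1, 4, 9]
pos 4: 5 -> fault, frames [1, 4, 9, 5]
pos 5: 6 -> fault, evict 1, frames [4, 9, 5, 6]
At position 5, page 1 is evicted.

1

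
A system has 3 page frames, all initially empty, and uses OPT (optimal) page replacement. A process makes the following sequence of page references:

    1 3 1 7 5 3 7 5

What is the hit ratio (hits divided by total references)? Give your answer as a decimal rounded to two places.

0.50

1: fault, frames {1}
3: fault, frames {1,3}
1: hit
7: fault, frames {1,3,7}
5: fault, evict 1, frames {3,7,5}
3: hit
7: hit
5: hit
Hits: 4 of 8 references → 4/8 = 0.5000.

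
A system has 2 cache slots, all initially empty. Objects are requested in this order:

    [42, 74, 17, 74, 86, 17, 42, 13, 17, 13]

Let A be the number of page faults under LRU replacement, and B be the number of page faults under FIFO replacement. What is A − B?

1

Under LRU: F F F . F F F F F . → 8 faults.
Under FIFO: F F F . F . F F F . → 7 faults.
A − B = 8 − 7 = 1.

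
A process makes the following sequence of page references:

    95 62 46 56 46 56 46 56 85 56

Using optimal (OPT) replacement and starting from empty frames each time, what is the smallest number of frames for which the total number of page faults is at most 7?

f=1: 10 faults
f=2: 5 faults
f=3: 5 faults
f=4: 5 faults
f=5: 5 faults
Smallest f with faults ≤ 7 is 2.

2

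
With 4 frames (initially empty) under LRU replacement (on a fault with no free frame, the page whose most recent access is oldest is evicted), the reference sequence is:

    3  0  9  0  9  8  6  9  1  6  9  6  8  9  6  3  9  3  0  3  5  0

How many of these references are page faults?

3: fault, frames {3}
0: fault, frames {3,0}
9: fault, frames {3,0,9}
0: hit
9: hit
8: fault, frames {3,0,9,8}
6: fault, evict 3, frames {0,9,8,6}
9: hit
1: fault, evict 0, frames {8,6,9,1}
6: hit
9: hit
6: hit
8: hit
9: hit
6: hit
3: fault, evict 1, frames {8,9,6,3}
9: hit
3: hit
0: fault, evict 8, frames {6,9,3,0}
3: hit
5: fault, evict 6, frames {9,0,3,5}
0: hit
Page faults: 9.

9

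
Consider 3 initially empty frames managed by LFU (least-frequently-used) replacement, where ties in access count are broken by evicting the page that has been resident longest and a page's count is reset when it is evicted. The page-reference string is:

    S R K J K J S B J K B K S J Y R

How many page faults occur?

9

S → miss, frames (S)
R → miss, frames (S R)
K → miss, frames (S R K)
J → miss, evict S, frames (R K J)
K → hit
J → hit
S → miss, evict R, frames (K J S)
B → miss, evict S, frames (K J B)
J → hit
K → hit
B → hit
K → hit
S → miss, evict B, frames (K J S)
J → hit
Y → miss, evict S, frames (K J Y)
R → miss, evict Y, frames (K J R)
Page faults: 9.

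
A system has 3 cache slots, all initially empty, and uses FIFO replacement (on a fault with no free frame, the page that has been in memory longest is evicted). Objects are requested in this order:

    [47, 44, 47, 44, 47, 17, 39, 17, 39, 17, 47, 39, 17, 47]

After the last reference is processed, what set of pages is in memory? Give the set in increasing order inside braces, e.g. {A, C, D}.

47 -> miss, frames (47)
44 -> miss, frames (47 44)
47 -> hit
44 -> hit
47 -> hit
17 -> miss, frames (47 44 17)
39 -> miss, evict 47, frames (44 17 39)
17 -> hit
39 -> hit
17 -> hit
47 -> miss, evict 44, frames (17 39 47)
39 -> hit
17 -> hit
47 -> hit

{17, 39, 47}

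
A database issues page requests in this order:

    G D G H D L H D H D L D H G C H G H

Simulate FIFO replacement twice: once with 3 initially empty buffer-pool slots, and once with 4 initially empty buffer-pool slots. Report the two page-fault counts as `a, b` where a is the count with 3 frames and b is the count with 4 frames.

3 frames: F F . F . F . . . . . . . F F F . . → 7 faults.
4 frames: F F . F . F . . . . . . . . F . F . → 6 faults.
6 < 7: adding a frame reduced faults, as is typical.

7, 6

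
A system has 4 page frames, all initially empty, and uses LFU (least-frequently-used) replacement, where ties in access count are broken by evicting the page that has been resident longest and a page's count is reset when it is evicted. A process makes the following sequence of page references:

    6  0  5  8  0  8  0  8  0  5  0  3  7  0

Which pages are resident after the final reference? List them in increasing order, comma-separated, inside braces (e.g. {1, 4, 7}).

6 -> miss, frames (6)
0 -> miss, frames (6 0)
5 -> miss, frames (6 0 5)
8 -> miss, frames (6 0 5 8)
0 -> hit
8 -> hit
0 -> hit
8 -> hit
0 -> hit
5 -> hit
0 -> hit
3 -> miss, evict 6, frames (0 5 8 3)
7 -> miss, evict 3, frames (0 5 8 7)
0 -> hit

{0, 5, 7, 8}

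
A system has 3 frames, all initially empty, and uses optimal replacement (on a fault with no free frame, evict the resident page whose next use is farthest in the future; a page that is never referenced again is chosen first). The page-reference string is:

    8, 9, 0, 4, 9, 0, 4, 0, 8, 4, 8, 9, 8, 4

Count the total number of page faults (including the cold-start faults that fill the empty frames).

8: miss, frames [8]
9: miss, frames [8, 9]
0: miss, frames [8, 9, 0]
4: miss, evict 8, frames [9, 0, 4]
9: hit
0: hit
4: hit
0: hit
8: miss, evict 0, frames [9, 4, 8]
4: hit
8: hit
9: hit
8: hit
4: hit
Page faults: 5.

5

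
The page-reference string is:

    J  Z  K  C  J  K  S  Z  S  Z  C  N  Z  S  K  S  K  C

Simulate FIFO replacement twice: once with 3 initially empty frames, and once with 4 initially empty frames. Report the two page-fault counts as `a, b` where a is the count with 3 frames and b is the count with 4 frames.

12, 9

3 frames: F F F F F . F F . . F F . F F . . F → 12 faults.
4 frames: F F F F . . F . . . . F F . F . . F → 9 faults.
9 < 12: adding a frame reduced faults, as is typical.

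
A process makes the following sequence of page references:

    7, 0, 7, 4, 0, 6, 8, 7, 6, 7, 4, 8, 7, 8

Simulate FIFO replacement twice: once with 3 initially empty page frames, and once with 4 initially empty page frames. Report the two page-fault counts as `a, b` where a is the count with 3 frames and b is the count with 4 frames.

7, 6

3 frames: F F . F . F F F . . F . . . → 7 faults.
4 frames: F F . F . F F F . . . . . . → 6 faults.
6 < 7: adding a frame reduced faults, as is typical.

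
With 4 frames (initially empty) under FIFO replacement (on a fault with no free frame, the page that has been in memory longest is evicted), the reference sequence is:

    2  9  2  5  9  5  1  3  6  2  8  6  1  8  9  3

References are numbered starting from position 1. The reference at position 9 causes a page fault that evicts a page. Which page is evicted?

9

pos 1: 2 -> fault, frames [2]
pos 2: 9 -> fault, frames [2, 9]
pos 3: 2 -> hit
pos 4: 5 -> fault, frames [2, 9, 5]
pos 5: 9 -> hit
pos 6: 5 -> hit
pos 7: 1 -> fault, frames [2, 9, 5, 1]
pos 8: 3 -> fault, evict 2, frames [9, 5, 1, 3]
pos 9: 6 -> fault, evict 9, frames [5, 1, 3, 6]
At position 9, page 9 is evicted.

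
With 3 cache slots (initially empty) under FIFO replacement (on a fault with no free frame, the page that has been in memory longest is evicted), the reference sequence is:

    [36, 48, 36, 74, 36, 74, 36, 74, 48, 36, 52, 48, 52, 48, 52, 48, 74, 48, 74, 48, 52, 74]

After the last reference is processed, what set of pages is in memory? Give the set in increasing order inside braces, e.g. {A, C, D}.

36: fault, frames {36}
48: fault, frames {36,48}
36: hit
74: fault, frames {36,48,74}
36: hit
74: hit
36: hit
74: hit
48: hit
36: hit
52: fault, evict 36, frames {48,74,52}
48: hit
52: hit
48: hit
52: hit
48: hit
74: hit
48: hit
74: hit
48: hit
52: hit
74: hit

{48, 52, 74}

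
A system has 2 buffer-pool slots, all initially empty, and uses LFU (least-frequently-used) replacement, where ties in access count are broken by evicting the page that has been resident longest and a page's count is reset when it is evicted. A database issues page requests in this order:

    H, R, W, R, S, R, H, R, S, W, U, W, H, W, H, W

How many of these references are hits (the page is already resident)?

H → fault, frames (H)
R → fault, frames (H R)
W → fault, evict H, frames (R W)
R → hit
S → fault, evict W, frames (R S)
R → hit
H → fault, evict S, frames (R H)
R → hit
S → fault, evict H, frames (R S)
W → fault, evict S, frames (R W)
U → fault, evict W, frames (R U)
W → fault, evict U, frames (R W)
H → fault, evict W, frames (R H)
W → fault, evict H, frames (R W)
H → fault, evict W, frames (R H)
W → fault, evict H, frames (R W)
Hits: 3.

3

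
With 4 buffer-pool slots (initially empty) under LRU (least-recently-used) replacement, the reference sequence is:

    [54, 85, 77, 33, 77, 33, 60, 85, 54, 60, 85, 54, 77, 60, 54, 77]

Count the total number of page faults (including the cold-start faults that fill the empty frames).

54 -> fault, frames [54]
85 -> fault, frames [54, 85]
77 -> fault, frames [54, 85, 77]
33 -> fault, frames [54, 85, 77, 33]
77 -> hit
33 -> hit
60 -> fault, evict 54, frames [85, 77, 33, 60]
85 -> hit
54 -> fault, evict 77, frames [33, 60, 85, 54]
60 -> hit
85 -> hit
54 -> hit
77 -> fault, evict 33, frames [60, 85, 54, 77]
60 -> hit
54 -> hit
77 -> hit
Page faults: 7.

7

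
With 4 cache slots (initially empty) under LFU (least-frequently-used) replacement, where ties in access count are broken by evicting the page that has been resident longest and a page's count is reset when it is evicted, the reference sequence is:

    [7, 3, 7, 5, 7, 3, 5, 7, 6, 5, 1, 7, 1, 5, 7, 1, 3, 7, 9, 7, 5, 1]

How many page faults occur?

7 -> fault, frames [7]
3 -> fault, frames [7, 3]
7 -> hit
5 -> fault, frames [7, 3, 5]
7 -> hit
3 -> hit
5 -> hit
7 -> hit
6 -> fault, frames [7, 3, 5, 6]
5 -> hit
1 -> fault, evict 6, frames [7, 3, 5, 1]
7 -> hit
1 -> hit
5 -> hit
7 -> hit
1 -> hit
3 -> hit
7 -> hit
9 -> fault, evict 3, frames [7, 5, 1, 9]
7 -> hit
5 -> hit
1 -> hit
Page faults: 6.

6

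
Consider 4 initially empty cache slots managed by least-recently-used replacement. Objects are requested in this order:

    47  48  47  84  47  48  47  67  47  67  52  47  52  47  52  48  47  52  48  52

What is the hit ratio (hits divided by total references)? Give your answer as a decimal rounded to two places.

0.75

47 -> miss, frames {47}
48 -> miss, frames {47,48}
47 -> hit
84 -> miss, frames {48,47,84}
47 -> hit
48 -> hit
47 -> hit
67 -> miss, frames {84,48,47,67}
47 -> hit
67 -> hit
52 -> miss, evict 84, frames {48,47,67,52}
47 -> hit
52 -> hit
47 -> hit
52 -> hit
48 -> hit
47 -> hit
52 -> hit
48 -> hit
52 -> hit
Hits: 15 of 20 references → 15/20 = 0.7500.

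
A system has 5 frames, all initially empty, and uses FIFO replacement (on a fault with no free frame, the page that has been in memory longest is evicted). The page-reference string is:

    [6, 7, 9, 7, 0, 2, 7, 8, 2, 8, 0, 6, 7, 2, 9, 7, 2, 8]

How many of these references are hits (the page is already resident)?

9

6 → fault, frames [6]
7 → fault, frames [6, 7]
9 → fault, frames [6, 7, 9]
7 → hit
0 → fault, frames [6, 7, 9, 0]
2 → fault, frames [6, 7, 9, 0, 2]
7 → hit
8 → fault, evict 6, frames [7, 9, 0, 2, 8]
2 → hit
8 → hit
0 → hit
6 → fault, evict 7, frames [9, 0, 2, 8, 6]
7 → fault, evict 9, frames [0, 2, 8, 6, 7]
2 → hit
9 → fault, evict 0, frames [2, 8, 6, 7, 9]
7 → hit
2 → hit
8 → hit
Hits: 9.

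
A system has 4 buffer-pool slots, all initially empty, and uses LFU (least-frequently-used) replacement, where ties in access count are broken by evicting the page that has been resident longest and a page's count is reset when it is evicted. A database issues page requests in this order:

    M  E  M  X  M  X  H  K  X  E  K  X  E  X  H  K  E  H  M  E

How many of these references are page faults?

M → miss, frames (M)
E → miss, frames (M E)
M → hit
X → miss, frames (M E X)
M → hit
X → hit
H → miss, frames (M E X H)
K → miss, evict E, frames (M X H K)
X → hit
E → miss, evict H, frames (M X K E)
K → hit
X → hit
E → hit
X → hit
H → miss, evict K, frames (M X E H)
K → miss, evict H, frames (M X E K)
E → hit
H → miss, evict K, frames (M X E H)
M → hit
E → hit
Page faults: 9.

9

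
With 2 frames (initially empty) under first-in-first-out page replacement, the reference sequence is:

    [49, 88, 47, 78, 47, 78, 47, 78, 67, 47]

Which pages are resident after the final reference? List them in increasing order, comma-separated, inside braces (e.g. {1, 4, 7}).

49: miss, frames (49)
88: miss, frames (49 88)
47: miss, evict 49, frames (88 47)
78: miss, evict 88, frames (47 78)
47: hit
78: hit
47: hit
78: hit
67: miss, evict 47, frames (78 67)
47: miss, evict 78, frames (67 47)

{47, 67}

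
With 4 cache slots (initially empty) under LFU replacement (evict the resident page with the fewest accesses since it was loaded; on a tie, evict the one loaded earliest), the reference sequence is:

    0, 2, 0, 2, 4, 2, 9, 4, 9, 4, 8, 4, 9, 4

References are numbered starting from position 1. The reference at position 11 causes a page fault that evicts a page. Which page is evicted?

pos 1: 0: miss, frames [0]
pos 2: 2: miss, frames [0, 2]
pos 3: 0: hit
pos 4: 2: hit
pos 5: 4: miss, frames [0, 2, 4]
pos 6: 2: hit
pos 7: 9: miss, frames [0, 2, 4, 9]
pos 8: 4: hit
pos 9: 9: hit
pos 10: 4: hit
pos 11: 8: miss, evict 0, frames [2, 4, 9, 8]
At position 11, page 0 is evicted.

0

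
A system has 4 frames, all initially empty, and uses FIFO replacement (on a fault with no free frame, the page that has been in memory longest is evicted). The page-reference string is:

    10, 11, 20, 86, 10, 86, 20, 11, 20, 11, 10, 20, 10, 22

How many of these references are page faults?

10: fault, frames [10]
11: fault, frames [10, 11]
20: fault, frames [10, 11, 20]
86: fault, frames [10, 11, 20, 86]
10: hit
86: hit
20: hit
11: hit
20: hit
11: hit
10: hit
20: hit
10: hit
22: fault, evict 10, frames [11, 20, 86, 22]
Page faults: 5.

5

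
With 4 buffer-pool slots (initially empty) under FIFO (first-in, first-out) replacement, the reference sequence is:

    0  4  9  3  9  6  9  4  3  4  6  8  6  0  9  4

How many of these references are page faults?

0 -> fault, frames (0)
4 -> fault, frames (0 4)
9 -> fault, frames (0 4 9)
3 -> fault, frames (0 4 9 3)
9 -> hit
6 -> fault, evict 0, frames (4 9 3 6)
9 -> hit
4 -> hit
3 -> hit
4 -> hit
6 -> hit
8 -> fault, evict 4, frames (9 3 6 8)
6 -> hit
0 -> fault, evict 9, frames (3 6 8 0)
9 -> fault, evict 3, frames (6 8 0 9)
4 -> fault, evict 6, frames (8 0 9 4)
Page faults: 9.

9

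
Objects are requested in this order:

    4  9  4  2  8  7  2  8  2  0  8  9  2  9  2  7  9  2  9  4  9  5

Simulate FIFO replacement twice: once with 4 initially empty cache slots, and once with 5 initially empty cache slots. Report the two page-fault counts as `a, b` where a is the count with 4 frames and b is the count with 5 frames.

4 frames: F F . F F F . . . F . F F . . . . . . F . F → 10 faults.
5 frames: F F . F F F . . . F . . . . . . . . . F F F → 9 faults.
9 < 10: adding a frame reduced faults, as is typical.

10, 9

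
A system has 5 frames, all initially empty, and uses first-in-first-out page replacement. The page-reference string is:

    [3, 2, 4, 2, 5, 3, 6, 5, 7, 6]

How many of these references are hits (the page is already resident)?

4

3: fault, frames (3)
2: fault, frames (3 2)
4: fault, frames (3 2 4)
2: hit
5: fault, frames (3 2 4 5)
3: hit
6: fault, frames (3 2 4 5 6)
5: hit
7: fault, evict 3, frames (2 4 5 6 7)
6: hit
Hits: 4.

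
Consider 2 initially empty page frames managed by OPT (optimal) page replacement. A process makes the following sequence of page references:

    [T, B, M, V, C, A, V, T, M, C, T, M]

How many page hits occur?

2

T -> miss, frames [T]
B -> miss, frames [T, B]
M -> miss, evict B, frames [T, M]
V -> miss, evict M, frames [T, V]
C -> miss, evict T, frames [V, C]
A -> miss, evict C, frames [V, A]
V -> hit
T -> miss, evict A, frames [V, T]
M -> miss, evict V, frames [T, M]
C -> miss, evict M, frames [T, C]
T -> hit
M -> miss, evict C, frames [T, M]
Hits: 2.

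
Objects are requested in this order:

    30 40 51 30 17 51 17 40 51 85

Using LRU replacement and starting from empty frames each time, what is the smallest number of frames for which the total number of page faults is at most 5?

f=1: 10 faults
f=2: 9 faults
f=3: 6 faults
f=4: 5 faults
f=5: 5 faults
Smallest f with faults ≤ 5 is 4.

4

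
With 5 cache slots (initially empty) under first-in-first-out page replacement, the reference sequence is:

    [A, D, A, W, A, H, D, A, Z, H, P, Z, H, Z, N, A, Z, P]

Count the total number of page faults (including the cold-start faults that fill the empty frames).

8

A → miss, frames (A)
D → miss, frames (A D)
A → hit
W → miss, frames (A D W)
A → hit
H → miss, frames (A D W H)
D → hit
A → hit
Z → miss, frames (A D W H Z)
H → hit
P → miss, evict A, frames (D W H Z P)
Z → hit
H → hit
Z → hit
N → miss, evict D, frames (W H Z P N)
A → miss, evict W, frames (H Z P N A)
Z → hit
P → hit
Page faults: 8.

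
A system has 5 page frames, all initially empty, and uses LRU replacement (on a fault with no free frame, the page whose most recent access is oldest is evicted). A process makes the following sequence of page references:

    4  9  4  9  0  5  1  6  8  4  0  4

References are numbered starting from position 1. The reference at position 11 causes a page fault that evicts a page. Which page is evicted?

5

pos 1: 4 → fault, frames (4)
pos 2: 9 → fault, frames (4 9)
pos 3: 4 → hit
pos 4: 9 → hit
pos 5: 0 → fault, frames (4 9 0)
pos 6: 5 → fault, frames (4 9 0 5)
pos 7: 1 → fault, frames (4 9 0 5 1)
pos 8: 6 → fault, evict 4, frames (9 0 5 1 6)
pos 9: 8 → fault, evict 9, frames (0 5 1 6 8)
pos 10: 4 → fault, evict 0, frames (5 1 6 8 4)
pos 11: 0 → fault, evict 5, frames (1 6 8 4 0)
At position 11, page 5 is evicted.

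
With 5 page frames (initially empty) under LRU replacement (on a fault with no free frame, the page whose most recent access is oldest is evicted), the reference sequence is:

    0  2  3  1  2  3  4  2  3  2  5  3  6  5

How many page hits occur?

7

0 → fault, frames {0}
2 → fault, frames {0,2}
3 → fault, frames {0,2,3}
1 → fault, frames {0,2,3,1}
2 → hit
3 → hit
4 → fault, frames {0,1,2,3,4}
2 → hit
3 → hit
2 → hit
5 → fault, evict 0, frames {1,4,3,2,5}
3 → hit
6 → fault, evict 1, frames {4,2,5,3,6}
5 → hit
Hits: 7.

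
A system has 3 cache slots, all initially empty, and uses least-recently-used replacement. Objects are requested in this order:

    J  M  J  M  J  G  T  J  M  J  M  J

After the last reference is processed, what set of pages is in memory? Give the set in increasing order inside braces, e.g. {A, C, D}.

{J, M, T}

J: fault, frames {J}
M: fault, frames {J,M}
J: hit
M: hit
J: hit
G: fault, frames {M,J,G}
T: fault, evict M, frames {J,G,T}
J: hit
M: fault, evict G, frames {T,J,M}
J: hit
M: hit
J: hit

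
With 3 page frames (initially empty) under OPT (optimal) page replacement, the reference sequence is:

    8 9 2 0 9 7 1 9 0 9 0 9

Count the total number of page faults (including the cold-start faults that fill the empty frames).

6

8 → miss, frames [8]
9 → miss, frames [8, 9]
2 → miss, frames [8, 9, 2]
0 → miss, evict 2, frames [8, 9, 0]
9 → hit
7 → miss, evict 8, frames [9, 0, 7]
1 → miss, evict 7, frames [9, 0, 1]
9 → hit
0 → hit
9 → hit
0 → hit
9 → hit
Page faults: 6.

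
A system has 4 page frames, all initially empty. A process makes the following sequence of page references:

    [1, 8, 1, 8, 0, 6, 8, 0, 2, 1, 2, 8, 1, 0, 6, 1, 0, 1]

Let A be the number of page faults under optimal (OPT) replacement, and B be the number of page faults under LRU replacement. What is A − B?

-1

Under OPT: F F . . F F . . F . . . . . F . . . → 6 faults.
Under LRU: F F . . F F . . F F . . . . F . . . → 7 faults.
A − B = 6 − 7 = -1.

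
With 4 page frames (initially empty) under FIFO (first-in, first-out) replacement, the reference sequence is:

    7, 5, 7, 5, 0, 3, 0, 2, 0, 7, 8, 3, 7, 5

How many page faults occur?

8

7 → fault, frames (7)
5 → fault, frames (7 5)
7 → hit
5 → hit
0 → fault, frames (7 5 0)
3 → fault, frames (7 5 0 3)
0 → hit
2 → fault, evict 7, frames (5 0 3 2)
0 → hit
7 → fault, evict 5, frames (0 3 2 7)
8 → fault, evict 0, frames (3 2 7 8)
3 → hit
7 → hit
5 → fault, evict 3, frames (2 7 8 5)
Page faults: 8.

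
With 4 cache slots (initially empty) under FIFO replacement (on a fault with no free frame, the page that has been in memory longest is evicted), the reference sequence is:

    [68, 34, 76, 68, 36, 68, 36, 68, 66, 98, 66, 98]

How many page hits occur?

68: fault, frames {68}
34: fault, frames {68,34}
76: fault, frames {68,34,76}
68: hit
36: fault, frames {68,34,76,36}
68: hit
36: hit
68: hit
66: fault, evict 68, frames {34,76,36,66}
98: fault, evict 34, frames {76,36,66,98}
66: hit
98: hit
Hits: 6.

6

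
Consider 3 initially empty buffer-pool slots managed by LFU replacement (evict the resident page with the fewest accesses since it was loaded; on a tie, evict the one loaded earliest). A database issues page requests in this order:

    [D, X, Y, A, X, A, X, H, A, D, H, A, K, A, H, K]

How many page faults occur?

D -> miss, frames [D]
X -> miss, frames [D, X]
Y -> miss, frames [D, X, Y]
A -> miss, evict D, frames [X, Y, A]
X -> hit
A -> hit
X -> hit
H -> miss, evict Y, frames [X, A, H]
A -> hit
D -> miss, evict H, frames [X, A, D]
H -> miss, evict D, frames [X, A, H]
A -> hit
K -> miss, evict H, frames [X, A, K]
A -> hit
H -> miss, evict K, frames [X, A, H]
K -> miss, evict H, frames [X, A, K]
Page faults: 10.

10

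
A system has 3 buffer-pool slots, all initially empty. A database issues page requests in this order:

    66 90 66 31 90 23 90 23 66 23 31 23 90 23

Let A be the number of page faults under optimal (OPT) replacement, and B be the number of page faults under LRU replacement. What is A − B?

-2

Under OPT: F F . F . F . . . . F . . . → 5 faults.
Under LRU: F F . F . F . . F . F . F . → 7 faults.
A − B = 5 − 7 = -2.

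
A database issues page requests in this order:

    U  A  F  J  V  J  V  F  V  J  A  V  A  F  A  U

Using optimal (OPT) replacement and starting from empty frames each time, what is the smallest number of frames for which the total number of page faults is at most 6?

f=1: 16 faults
f=2: 10 faults
f=3: 7 faults
f=4: 6 faults
f=5: 5 faults
Smallest f with faults ≤ 6 is 4.

4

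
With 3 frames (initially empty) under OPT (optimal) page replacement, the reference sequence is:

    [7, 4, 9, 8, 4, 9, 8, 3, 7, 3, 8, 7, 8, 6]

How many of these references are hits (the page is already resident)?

7 → fault, frames (7)
4 → fault, frames (7 4)
9 → fault, frames (7 4 9)
8 → fault, evict 7, frames (4 9 8)
4 → hit
9 → hit
8 → hit
3 → fault, evict 9, frames (4 8 3)
7 → fault, evict 4, frames (8 3 7)
3 → hit
8 → hit
7 → hit
8 → hit
6 → fault, evict 7, frames (8 3 6)
Hits: 7.

7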